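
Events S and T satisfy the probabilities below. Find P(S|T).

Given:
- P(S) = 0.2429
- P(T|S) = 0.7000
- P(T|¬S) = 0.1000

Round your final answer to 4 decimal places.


Bayes' theorem: P(S|T) = P(T|S) × P(S) / P(T)

Step 1: Calculate P(T) using law of total probability
P(T) = P(T|S)P(S) + P(T|¬S)P(¬S)
     = 0.7000 × 0.2429 + 0.1000 × 0.7571
     = 0.17003000 + 0.07571000
     = 0.24574000

Step 2: Apply Bayes' theorem
P(S|T) = P(T|S) × P(S) / P(T)
       = 0.17003000 / 0.24574000
       = 0.6919


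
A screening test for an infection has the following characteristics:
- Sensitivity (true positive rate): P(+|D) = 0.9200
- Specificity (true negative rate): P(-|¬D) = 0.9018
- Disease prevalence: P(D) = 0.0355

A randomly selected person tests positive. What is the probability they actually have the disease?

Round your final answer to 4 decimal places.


Let D = has disease, + = positive test

Given:
- P(D) = 0.0355 (prevalence)
- P(+|D) = 0.9200 (sensitivity)
- P(-|¬D) = 0.9018 (specificity)
- P(+|¬D) = 0.0982 (false positive rate = 1 - specificity)

Step 1: Find P(+)
P(+) = P(+|D)P(D) + P(+|¬D)P(¬D)
     = 0.9200 × 0.0355 + 0.0982 × 0.9645
     = 0.03266000 + 0.09471390
     = 0.12737390

Step 2: Apply Bayes' theorem for P(D|+)
P(D|+) = P(+|D)P(D) / P(+)
       = 0.03266000 / 0.12737390
       = 0.2564


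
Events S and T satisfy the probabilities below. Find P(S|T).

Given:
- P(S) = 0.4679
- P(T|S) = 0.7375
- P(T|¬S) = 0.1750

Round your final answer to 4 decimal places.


Bayes' theorem: P(S|T) = P(T|S) × P(S) / P(T)

Step 1: Calculate P(T) using law of total probability
P(T) = P(T|S)P(S) + P(T|¬S)P(¬S)
     = 0.7375 × 0.4679 + 0.1750 × 0.5321
     = 0.34507625 + 0.09311750
     = 0.43819375

Step 2: Apply Bayes' theorem
P(S|T) = P(T|S) × P(S) / P(T)
       = 0.34507625 / 0.43819375
       = 0.7875


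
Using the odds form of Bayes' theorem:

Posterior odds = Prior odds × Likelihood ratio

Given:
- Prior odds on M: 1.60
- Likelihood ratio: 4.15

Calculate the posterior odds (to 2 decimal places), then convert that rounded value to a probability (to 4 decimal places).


Step 1: Calculate posterior odds
Posterior odds = Prior odds × LR
               = 1.60 × 4.15
               = 6.64

Step 2: Convert to probability
P(M|E) = Posterior odds / (1 + Posterior odds)
       = 6.64 / (1 + 6.64)
       = 6.64 / 7.64
       = 0.8691

The evidence increased P(M) from 0.6154 to 0.8691.


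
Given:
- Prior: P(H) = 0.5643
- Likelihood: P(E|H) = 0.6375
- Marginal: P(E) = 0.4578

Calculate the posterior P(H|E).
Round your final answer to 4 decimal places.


Using Bayes' theorem:

P(H|E) = P(E|H) × P(H) / P(E)
       = 0.6375 × 0.5643 / 0.4578
       = 0.35974125 / 0.4578
       = 0.7858

The evidence strengthens our belief in H.
Prior: 0.5643 → Posterior: 0.7858


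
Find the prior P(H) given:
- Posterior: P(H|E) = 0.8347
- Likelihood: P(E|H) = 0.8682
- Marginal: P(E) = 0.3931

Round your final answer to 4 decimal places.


From Bayes' theorem: P(H|E) = P(E|H) × P(H) / P(E)

Rearranging for P(H):
P(H) = P(H|E) × P(E) / P(E|H)
     = 0.8347 × 0.3931 / 0.8682
     = 0.32812057 / 0.8682
     = 0.3779


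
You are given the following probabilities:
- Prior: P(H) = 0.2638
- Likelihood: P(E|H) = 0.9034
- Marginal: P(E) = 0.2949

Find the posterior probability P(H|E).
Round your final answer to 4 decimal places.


Using Bayes' theorem:

P(H|E) = P(E|H) × P(H) / P(E)
       = 0.9034 × 0.2638 / 0.2949
       = 0.23831692 / 0.2949
       = 0.8081

The evidence strengthens our belief in H.
Prior: 0.2638 → Posterior: 0.8081


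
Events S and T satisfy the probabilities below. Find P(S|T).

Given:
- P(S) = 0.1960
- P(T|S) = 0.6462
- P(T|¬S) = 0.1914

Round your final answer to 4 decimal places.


Bayes' theorem: P(S|T) = P(T|S) × P(S) / P(T)

Step 1: Calculate P(T) using law of total probability
P(T) = P(T|S)P(S) + P(T|¬S)P(¬S)
     = 0.6462 × 0.1960 + 0.1914 × 0.8040
     = 0.12665520 + 0.15388560
     = 0.28054080

Step 2: Apply Bayes' theorem
P(S|T) = P(T|S) × P(S) / P(T)
       = 0.12665520 / 0.28054080
       = 0.4515


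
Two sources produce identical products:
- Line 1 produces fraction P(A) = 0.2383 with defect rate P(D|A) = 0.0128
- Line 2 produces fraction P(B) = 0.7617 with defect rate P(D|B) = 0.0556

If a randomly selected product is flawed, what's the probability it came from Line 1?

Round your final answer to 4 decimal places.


Let A = from Line 1, D = flawed

Given:
- P(A) = 0.2383, P(B) = 0.7617
- P(D|A) = 0.0128, P(D|B) = 0.0556

Step 1: Find P(D)
P(D) = P(D|A)P(A) + P(D|B)P(B)
     = 0.0128 × 0.2383 + 0.0556 × 0.7617
     = 0.00305024 + 0.04235052
     = 0.04540076

Step 2: Apply Bayes' theorem
P(A|D) = P(D|A)P(A) / P(D)
       = 0.00305024 / 0.04540076
       = 0.0672


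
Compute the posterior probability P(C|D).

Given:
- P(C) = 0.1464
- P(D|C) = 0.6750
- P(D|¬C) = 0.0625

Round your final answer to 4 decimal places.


Bayes' theorem: P(C|D) = P(D|C) × P(C) / P(D)

Step 1: Calculate P(D) using law of total probability
P(D) = P(D|C)P(C) + P(D|¬C)P(¬C)
     = 0.6750 × 0.1464 + 0.0625 × 0.8536
     = 0.09882000 + 0.05335000
     = 0.15217000

Step 2: Apply Bayes' theorem
P(C|D) = P(D|C) × P(C) / P(D)
       = 0.09882000 / 0.15217000
       = 0.6494


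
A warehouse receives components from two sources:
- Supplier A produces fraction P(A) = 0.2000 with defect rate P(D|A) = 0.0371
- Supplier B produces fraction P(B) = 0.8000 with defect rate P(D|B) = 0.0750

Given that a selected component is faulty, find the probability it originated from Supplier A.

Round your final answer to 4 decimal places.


Let A = from Supplier A, D = faulty

Given:
- P(A) = 0.2000, P(B) = 0.8000
- P(D|A) = 0.0371, P(D|B) = 0.0750

Step 1: Find P(D)
P(D) = P(D|A)P(A) + P(D|B)P(B)
     = 0.0371 × 0.2000 + 0.0750 × 0.8000
     = 0.00742000 + 0.06000000
     = 0.06742000

Step 2: Apply Bayes' theorem
P(A|D) = P(D|A)P(A) / P(D)
       = 0.00742000 / 0.06742000
       = 0.1101


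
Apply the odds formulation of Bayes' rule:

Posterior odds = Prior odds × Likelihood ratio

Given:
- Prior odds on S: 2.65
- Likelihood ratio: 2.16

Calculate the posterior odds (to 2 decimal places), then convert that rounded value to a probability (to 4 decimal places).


Step 1: Calculate posterior odds
Posterior odds = Prior odds × LR
               = 2.65 × 2.16
               = 5.72

Step 2: Convert to probability
P(S|E) = Posterior odds / (1 + Posterior odds)
       = 5.72 / (1 + 5.72)
       = 5.72 / 6.72
       = 0.8512

The evidence increased P(S) from 0.7260 to 0.8512.


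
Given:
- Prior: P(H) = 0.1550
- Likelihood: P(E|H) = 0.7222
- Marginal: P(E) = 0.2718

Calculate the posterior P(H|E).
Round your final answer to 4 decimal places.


Using Bayes' theorem:

P(H|E) = P(E|H) × P(H) / P(E)
       = 0.7222 × 0.1550 / 0.2718
       = 0.11194100 / 0.2718
       = 0.4119

The evidence strengthens our belief in H.
Prior: 0.1550 → Posterior: 0.4119


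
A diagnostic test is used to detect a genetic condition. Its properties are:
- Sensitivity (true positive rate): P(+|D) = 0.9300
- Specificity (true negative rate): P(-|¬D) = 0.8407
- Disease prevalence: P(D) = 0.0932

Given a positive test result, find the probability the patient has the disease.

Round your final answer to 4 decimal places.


Let D = has disease, + = positive test

Given:
- P(D) = 0.0932 (prevalence)
- P(+|D) = 0.9300 (sensitivity)
- P(-|¬D) = 0.8407 (specificity)
- P(+|¬D) = 0.1593 (false positive rate = 1 - specificity)

Step 1: Find P(+)
P(+) = P(+|D)P(D) + P(+|¬D)P(¬D)
     = 0.9300 × 0.0932 + 0.1593 × 0.9068
     = 0.08667600 + 0.14445324
     = 0.23112924

Step 2: Apply Bayes' theorem for P(D|+)
P(D|+) = P(+|D)P(D) / P(+)
       = 0.08667600 / 0.23112924
       = 0.3750


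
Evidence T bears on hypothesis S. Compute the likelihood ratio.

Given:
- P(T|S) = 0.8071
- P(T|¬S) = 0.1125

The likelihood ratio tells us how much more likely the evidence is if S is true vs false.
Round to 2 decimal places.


Likelihood Ratio (LR) = P(T|S) / P(T|¬S)

LR = 0.8071 / 0.1125
   = 7.17

The evidence is 7.17 times more likely if S is true than if S is false.
Because LR exceeds 1, T is evidence for S.


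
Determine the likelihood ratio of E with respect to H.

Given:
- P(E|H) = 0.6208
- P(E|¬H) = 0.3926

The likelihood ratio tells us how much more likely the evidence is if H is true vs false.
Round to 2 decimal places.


Likelihood Ratio (LR) = P(E|H) / P(E|¬H)

LR = 0.6208 / 0.3926
   = 1.58

The evidence is 1.58 times more likely if H is true than if H is false.
LR > 1, so observing E raises the odds in favor of H.


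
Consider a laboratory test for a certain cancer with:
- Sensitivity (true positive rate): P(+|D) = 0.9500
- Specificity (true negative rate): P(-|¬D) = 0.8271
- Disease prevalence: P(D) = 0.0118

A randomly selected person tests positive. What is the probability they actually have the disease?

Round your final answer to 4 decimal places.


Let D = has disease, + = positive test

Given:
- P(D) = 0.0118 (prevalence)
- P(+|D) = 0.9500 (sensitivity)
- P(-|¬D) = 0.8271 (specificity)
- P(+|¬D) = 0.1729 (false positive rate = 1 - specificity)

Step 1: Find P(+)
P(+) = P(+|D)P(D) + P(+|¬D)P(¬D)
     = 0.9500 × 0.0118 + 0.1729 × 0.9882
     = 0.01121000 + 0.17085978
     = 0.18206978

Step 2: Apply Bayes' theorem for P(D|+)
P(D|+) = P(+|D)P(D) / P(+)
       = 0.01121000 / 0.18206978
       = 0.0616


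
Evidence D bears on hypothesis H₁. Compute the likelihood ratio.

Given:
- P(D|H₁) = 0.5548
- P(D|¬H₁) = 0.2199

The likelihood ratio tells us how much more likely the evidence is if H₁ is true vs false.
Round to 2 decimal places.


Likelihood Ratio (LR) = P(D|H₁) / P(D|¬H₁)

LR = 0.5548 / 0.2199
   = 2.52

The evidence is 2.52 times more likely if H₁ is true than if H₁ is false.
LR > 1, so observing D raises the odds in favor of H₁.


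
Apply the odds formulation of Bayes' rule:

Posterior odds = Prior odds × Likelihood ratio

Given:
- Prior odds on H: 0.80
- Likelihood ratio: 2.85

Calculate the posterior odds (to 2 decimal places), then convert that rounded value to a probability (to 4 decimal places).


Step 1: Calculate posterior odds
Posterior odds = Prior odds × LR
               = 0.80 × 2.85
               = 2.28

Step 2: Convert to probability
P(H|E) = Posterior odds / (1 + Posterior odds)
       = 2.28 / (1 + 2.28)
       = 2.28 / 3.28
       = 0.6951

The evidence increased P(H) from 0.4444 to 0.6951.


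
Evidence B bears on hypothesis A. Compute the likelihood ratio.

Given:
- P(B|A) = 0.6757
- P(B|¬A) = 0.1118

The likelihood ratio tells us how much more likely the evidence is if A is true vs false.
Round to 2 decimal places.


Likelihood Ratio (LR) = P(B|A) / P(B|¬A)

LR = 0.6757 / 0.1118
   = 6.04

The evidence is 6.04 times more likely if A is true than if A is false.
Because LR exceeds 1, B is evidence for A.


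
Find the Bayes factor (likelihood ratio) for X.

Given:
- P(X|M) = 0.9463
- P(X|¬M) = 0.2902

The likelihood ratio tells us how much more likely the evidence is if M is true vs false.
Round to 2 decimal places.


Likelihood Ratio (LR) = P(X|M) / P(X|¬M)

LR = 0.9463 / 0.2902
   = 3.26

The evidence is 3.26 times more likely if M is true than if M is false.
Because LR exceeds 1, X is evidence for M.


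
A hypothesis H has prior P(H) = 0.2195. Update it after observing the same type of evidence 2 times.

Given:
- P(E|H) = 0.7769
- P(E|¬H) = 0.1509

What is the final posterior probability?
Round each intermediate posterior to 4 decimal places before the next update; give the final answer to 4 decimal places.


Sequential Bayesian updating:

Initial prior: P(H) = 0.2195

Update 1:
  P(E) = 0.7769 × 0.2195 + 0.1509 × 0.7805 = 0.17052955 + 0.11777745 = 0.28830700
  P(H|E) = 0.17052955 / 0.28830700 = 0.5915

Update 2:
  P(E) = 0.7769 × 0.5915 + 0.1509 × 0.4085 = 0.45953635 + 0.06164265 = 0.52117900
  P(H|E) = 0.45953635 / 0.52117900 = 0.8817

Final posterior: 0.8817


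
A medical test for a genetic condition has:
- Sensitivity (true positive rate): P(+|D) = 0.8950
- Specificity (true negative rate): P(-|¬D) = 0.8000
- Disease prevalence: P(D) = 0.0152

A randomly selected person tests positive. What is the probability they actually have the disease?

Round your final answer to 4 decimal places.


Let D = has disease, + = positive test

Given:
- P(D) = 0.0152 (prevalence)
- P(+|D) = 0.8950 (sensitivity)
- P(-|¬D) = 0.8000 (specificity)
- P(+|¬D) = 0.2000 (false positive rate = 1 - specificity)

Step 1: Find P(+)
P(+) = P(+|D)P(D) + P(+|¬D)P(¬D)
     = 0.8950 × 0.0152 + 0.2000 × 0.9848
     = 0.01360400 + 0.19696000
     = 0.21056400

Step 2: Apply Bayes' theorem for P(D|+)
P(D|+) = P(+|D)P(D) / P(+)
       = 0.01360400 / 0.21056400
       = 0.0646


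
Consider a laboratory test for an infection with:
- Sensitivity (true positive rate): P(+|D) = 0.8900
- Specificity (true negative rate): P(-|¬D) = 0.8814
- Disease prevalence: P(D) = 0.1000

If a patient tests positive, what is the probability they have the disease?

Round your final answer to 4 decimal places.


Let D = has disease, + = positive test

Given:
- P(D) = 0.1000 (prevalence)
- P(+|D) = 0.8900 (sensitivity)
- P(-|¬D) = 0.8814 (specificity)
- P(+|¬D) = 0.1186 (false positive rate = 1 - specificity)

Step 1: Find P(+)
P(+) = P(+|D)P(D) + P(+|¬D)P(¬D)
     = 0.8900 × 0.1000 + 0.1186 × 0.9000
     = 0.08900000 + 0.10674000
     = 0.19574000

Step 2: Apply Bayes' theorem for P(D|+)
P(D|+) = P(+|D)P(D) / P(+)
       = 0.08900000 / 0.19574000
       = 0.4547


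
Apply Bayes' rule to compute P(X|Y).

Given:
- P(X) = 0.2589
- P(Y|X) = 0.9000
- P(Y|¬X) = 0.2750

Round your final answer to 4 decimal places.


Bayes' theorem: P(X|Y) = P(Y|X) × P(X) / P(Y)

Step 1: Calculate P(Y) using law of total probability
P(Y) = P(Y|X)P(X) + P(Y|¬X)P(¬X)
     = 0.9000 × 0.2589 + 0.2750 × 0.7411
     = 0.23301000 + 0.20380250
     = 0.43681250

Step 2: Apply Bayes' theorem
P(X|Y) = P(Y|X) × P(X) / P(Y)
       = 0.23301000 / 0.43681250
       = 0.5334


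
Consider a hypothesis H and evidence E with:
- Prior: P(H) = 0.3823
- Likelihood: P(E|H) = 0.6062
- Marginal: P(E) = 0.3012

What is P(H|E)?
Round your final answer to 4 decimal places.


Using Bayes' theorem:

P(H|E) = P(E|H) × P(H) / P(E)
       = 0.6062 × 0.3823 / 0.3012
       = 0.23175026 / 0.3012
       = 0.7694

The evidence strengthens our belief in H.
Prior: 0.3823 → Posterior: 0.7694


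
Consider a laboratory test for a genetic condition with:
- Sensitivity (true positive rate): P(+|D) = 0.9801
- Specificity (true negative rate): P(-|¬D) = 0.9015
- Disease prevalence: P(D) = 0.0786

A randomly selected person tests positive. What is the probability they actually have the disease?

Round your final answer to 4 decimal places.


Let D = has disease, + = positive test

Given:
- P(D) = 0.0786 (prevalence)
- P(+|D) = 0.9801 (sensitivity)
- P(-|¬D) = 0.9015 (specificity)
- P(+|¬D) = 0.0985 (false positive rate = 1 - specificity)

Step 1: Find P(+)
P(+) = P(+|D)P(D) + P(+|¬D)P(¬D)
     = 0.9801 × 0.0786 + 0.0985 × 0.9214
     = 0.07703586 + 0.09075790
     = 0.16779376

Step 2: Apply Bayes' theorem for P(D|+)
P(D|+) = P(+|D)P(D) / P(+)
       = 0.07703586 / 0.16779376
       = 0.4591


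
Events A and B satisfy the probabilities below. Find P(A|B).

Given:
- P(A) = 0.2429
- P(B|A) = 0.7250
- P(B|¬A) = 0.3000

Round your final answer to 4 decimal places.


Bayes' theorem: P(A|B) = P(B|A) × P(A) / P(B)

Step 1: Calculate P(B) using law of total probability
P(B) = P(B|A)P(A) + P(B|¬A)P(¬A)
     = 0.7250 × 0.2429 + 0.3000 × 0.7571
     = 0.17610250 + 0.22713000
     = 0.40323250

Step 2: Apply Bayes' theorem
P(A|B) = P(B|A) × P(A) / P(B)
       = 0.17610250 / 0.40323250
       = 0.4367


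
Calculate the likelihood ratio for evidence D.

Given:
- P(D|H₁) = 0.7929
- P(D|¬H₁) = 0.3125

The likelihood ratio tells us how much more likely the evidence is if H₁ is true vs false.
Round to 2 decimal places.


Likelihood Ratio (LR) = P(D|H₁) / P(D|¬H₁)

LR = 0.7929 / 0.3125
   = 2.54

The evidence is 2.54 times more likely if H₁ is true than if H₁ is false.
Because LR exceeds 1, D is evidence for H₁.


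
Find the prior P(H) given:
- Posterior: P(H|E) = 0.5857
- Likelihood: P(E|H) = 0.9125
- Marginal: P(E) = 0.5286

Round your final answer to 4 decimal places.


From Bayes' theorem: P(H|E) = P(E|H) × P(H) / P(E)

Rearranging for P(H):
P(H) = P(H|E) × P(E) / P(E|H)
     = 0.5857 × 0.5286 / 0.9125
     = 0.30960102 / 0.9125
     = 0.3393


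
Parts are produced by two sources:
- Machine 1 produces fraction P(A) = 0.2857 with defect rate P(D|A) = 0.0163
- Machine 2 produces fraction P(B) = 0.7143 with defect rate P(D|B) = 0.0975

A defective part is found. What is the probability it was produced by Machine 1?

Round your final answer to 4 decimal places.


Let A = from Machine 1, D = defective

Given:
- P(A) = 0.2857, P(B) = 0.7143
- P(D|A) = 0.0163, P(D|B) = 0.0975

Step 1: Find P(D)
P(D) = P(D|A)P(A) + P(D|B)P(B)
     = 0.0163 × 0.2857 + 0.0975 × 0.7143
     = 0.00465691 + 0.06964425
     = 0.07430116

Step 2: Apply Bayes' theorem
P(A|D) = P(D|A)P(A) / P(D)
       = 0.00465691 / 0.07430116
       = 0.0627


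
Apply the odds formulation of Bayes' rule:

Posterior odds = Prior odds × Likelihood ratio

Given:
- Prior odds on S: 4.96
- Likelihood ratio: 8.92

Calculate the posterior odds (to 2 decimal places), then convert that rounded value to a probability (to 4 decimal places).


Step 1: Calculate posterior odds
Posterior odds = Prior odds × LR
               = 4.96 × 8.92
               = 44.24

Step 2: Convert to probability
P(S|E) = Posterior odds / (1 + Posterior odds)
       = 44.24 / (1 + 44.24)
       = 44.24 / 45.24
       = 0.9779

The evidence increased P(S) from 0.8322 to 0.9779.


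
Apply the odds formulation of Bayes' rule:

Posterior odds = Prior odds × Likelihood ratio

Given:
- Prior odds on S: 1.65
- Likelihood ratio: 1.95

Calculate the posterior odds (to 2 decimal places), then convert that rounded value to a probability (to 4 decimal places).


Step 1: Calculate posterior odds
Posterior odds = Prior odds × LR
               = 1.65 × 1.95
               = 3.22

Step 2: Convert to probability
P(S|E) = Posterior odds / (1 + Posterior odds)
       = 3.22 / (1 + 3.22)
       = 3.22 / 4.22
       = 0.7630

The evidence increased P(S) from 0.6226 to 0.7630.


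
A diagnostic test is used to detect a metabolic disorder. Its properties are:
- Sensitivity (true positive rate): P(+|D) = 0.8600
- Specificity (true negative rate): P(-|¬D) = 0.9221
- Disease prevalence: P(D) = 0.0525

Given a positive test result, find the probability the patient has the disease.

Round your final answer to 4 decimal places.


Let D = has disease, + = positive test

Given:
- P(D) = 0.0525 (prevalence)
- P(+|D) = 0.8600 (sensitivity)
- P(-|¬D) = 0.9221 (specificity)
- P(+|¬D) = 0.0779 (false positive rate = 1 - specificity)

Step 1: Find P(+)
P(+) = P(+|D)P(D) + P(+|¬D)P(¬D)
     = 0.8600 × 0.0525 + 0.0779 × 0.9475
     = 0.04515000 + 0.07381025
     = 0.11896025

Step 2: Apply Bayes' theorem for P(D|+)
P(D|+) = P(+|D)P(D) / P(+)
       = 0.04515000 / 0.11896025
       = 0.3795


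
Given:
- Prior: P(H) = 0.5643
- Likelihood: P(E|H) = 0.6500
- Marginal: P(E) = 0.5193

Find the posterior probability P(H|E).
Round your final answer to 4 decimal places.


Using Bayes' theorem:

P(H|E) = P(E|H) × P(H) / P(E)
       = 0.6500 × 0.5643 / 0.5193
       = 0.36679500 / 0.5193
       = 0.7063

The evidence strengthens our belief in H.
Prior: 0.5643 → Posterior: 0.7063


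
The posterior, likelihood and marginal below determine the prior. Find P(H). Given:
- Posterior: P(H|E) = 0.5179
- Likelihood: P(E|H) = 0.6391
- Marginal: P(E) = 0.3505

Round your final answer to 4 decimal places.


From Bayes' theorem: P(H|E) = P(E|H) × P(H) / P(E)

Rearranging for P(H):
P(H) = P(H|E) × P(E) / P(E|H)
     = 0.5179 × 0.3505 / 0.6391
     = 0.18152395 / 0.6391
     = 0.2840


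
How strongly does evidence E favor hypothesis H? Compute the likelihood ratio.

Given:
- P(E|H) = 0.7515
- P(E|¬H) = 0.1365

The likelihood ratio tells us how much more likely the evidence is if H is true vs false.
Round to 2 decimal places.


Likelihood Ratio (LR) = P(E|H) / P(E|¬H)

LR = 0.7515 / 0.1365
   = 5.51

The evidence is 5.51 times more likely if H is true than if H is false.
Because LR exceeds 1, E is evidence for H.


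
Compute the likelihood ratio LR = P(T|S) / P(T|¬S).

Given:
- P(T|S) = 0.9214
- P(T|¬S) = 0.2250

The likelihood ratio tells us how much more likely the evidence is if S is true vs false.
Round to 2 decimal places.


Likelihood Ratio (LR) = P(T|S) / P(T|¬S)

LR = 0.9214 / 0.2250
   = 4.10

The evidence is 4.10 times more likely if S is true than if S is false.
LR > 1, so observing T raises the odds in favor of S.


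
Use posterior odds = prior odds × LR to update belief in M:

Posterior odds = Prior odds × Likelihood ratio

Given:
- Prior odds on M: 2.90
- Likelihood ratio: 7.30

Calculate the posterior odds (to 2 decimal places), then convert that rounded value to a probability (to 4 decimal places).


Step 1: Calculate posterior odds
Posterior odds = Prior odds × LR
               = 2.90 × 7.30
               = 21.17

Step 2: Convert to probability
P(M|E) = Posterior odds / (1 + Posterior odds)
       = 21.17 / (1 + 21.17)
       = 21.17 / 22.17
       = 0.9549

The evidence increased P(M) from 0.7436 to 0.9549.


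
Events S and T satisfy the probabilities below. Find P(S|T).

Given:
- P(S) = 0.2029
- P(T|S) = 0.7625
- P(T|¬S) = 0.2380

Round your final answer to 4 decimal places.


Bayes' theorem: P(S|T) = P(T|S) × P(S) / P(T)

Step 1: Calculate P(T) using law of total probability
P(T) = P(T|S)P(S) + P(T|¬S)P(¬S)
     = 0.7625 × 0.2029 + 0.2380 × 0.7971
     = 0.15471125 + 0.18970980
     = 0.34442105

Step 2: Apply Bayes' theorem
P(S|T) = P(T|S) × P(S) / P(T)
       = 0.15471125 / 0.34442105
       = 0.4492


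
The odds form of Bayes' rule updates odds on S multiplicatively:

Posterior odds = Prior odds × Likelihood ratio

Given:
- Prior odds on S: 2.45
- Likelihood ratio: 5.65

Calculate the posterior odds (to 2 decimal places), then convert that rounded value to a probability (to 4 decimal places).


Step 1: Calculate posterior odds
Posterior odds = Prior odds × LR
               = 2.45 × 5.65
               = 13.84

Step 2: Convert to probability
P(S|E) = Posterior odds / (1 + Posterior odds)
       = 13.84 / (1 + 13.84)
       = 13.84 / 14.84
       = 0.9326

The evidence increased P(S) from 0.7101 to 0.9326.


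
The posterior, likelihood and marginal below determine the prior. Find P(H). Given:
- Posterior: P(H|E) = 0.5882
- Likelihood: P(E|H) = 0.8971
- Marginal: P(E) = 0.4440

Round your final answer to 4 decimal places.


From Bayes' theorem: P(H|E) = P(E|H) × P(H) / P(E)

Rearranging for P(H):
P(H) = P(H|E) × P(E) / P(E|H)
     = 0.5882 × 0.4440 / 0.8971
     = 0.26116080 / 0.8971
     = 0.2911


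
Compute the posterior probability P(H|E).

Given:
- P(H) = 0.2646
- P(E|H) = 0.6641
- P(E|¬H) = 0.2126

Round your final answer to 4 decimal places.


Bayes' theorem: P(H|E) = P(E|H) × P(H) / P(E)

Step 1: Calculate P(E) using law of total probability
P(E) = P(E|H)P(H) + P(E|¬H)P(¬H)
     = 0.6641 × 0.2646 + 0.2126 × 0.7354
     = 0.17572086 + 0.15634604
     = 0.33206690

Step 2: Apply Bayes' theorem
P(H|E) = P(E|H) × P(H) / P(E)
       = 0.17572086 / 0.33206690
       = 0.5292


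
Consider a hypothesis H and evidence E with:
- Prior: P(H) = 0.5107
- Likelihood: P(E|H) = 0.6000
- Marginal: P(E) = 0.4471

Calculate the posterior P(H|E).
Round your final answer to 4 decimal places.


Using Bayes' theorem:

P(H|E) = P(E|H) × P(H) / P(E)
       = 0.6000 × 0.5107 / 0.4471
       = 0.30642000 / 0.4471
       = 0.6854

The evidence strengthens our belief in H.
Prior: 0.5107 → Posterior: 0.6854


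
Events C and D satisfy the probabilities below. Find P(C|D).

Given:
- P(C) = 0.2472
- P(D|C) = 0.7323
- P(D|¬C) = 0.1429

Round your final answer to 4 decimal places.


Bayes' theorem: P(C|D) = P(D|C) × P(C) / P(D)

Step 1: Calculate P(D) using law of total probability
P(D) = P(D|C)P(C) + P(D|¬C)P(¬C)
     = 0.7323 × 0.2472 + 0.1429 × 0.7528
     = 0.18102456 + 0.10757512
     = 0.28859968

Step 2: Apply Bayes' theorem
P(C|D) = P(D|C) × P(C) / P(D)
       = 0.18102456 / 0.28859968
       = 0.6273


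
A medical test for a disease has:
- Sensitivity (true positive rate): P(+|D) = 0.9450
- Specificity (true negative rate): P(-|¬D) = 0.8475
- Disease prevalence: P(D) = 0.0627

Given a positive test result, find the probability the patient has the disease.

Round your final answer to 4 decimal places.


Let D = has disease, + = positive test

Given:
- P(D) = 0.0627 (prevalence)
- P(+|D) = 0.9450 (sensitivity)
- P(-|¬D) = 0.8475 (specificity)
- P(+|¬D) = 0.1525 (false positive rate = 1 - specificity)

Step 1: Find P(+)
P(+) = P(+|D)P(D) + P(+|¬D)P(¬D)
     = 0.9450 × 0.0627 + 0.1525 × 0.9373
     = 0.05925150 + 0.14293825
     = 0.20218975

Step 2: Apply Bayes' theorem for P(D|+)
P(D|+) = P(+|D)P(D) / P(+)
       = 0.05925150 / 0.20218975
       = 0.2930


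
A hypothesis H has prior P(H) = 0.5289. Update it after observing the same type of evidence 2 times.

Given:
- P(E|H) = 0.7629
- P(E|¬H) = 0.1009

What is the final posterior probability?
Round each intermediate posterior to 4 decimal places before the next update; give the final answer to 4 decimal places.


Sequential Bayesian updating:

Initial prior: P(H) = 0.5289

Update 1:
  P(E) = 0.7629 × 0.5289 + 0.1009 × 0.4711 = 0.40349781 + 0.04753399 = 0.45103180
  P(H|E) = 0.40349781 / 0.45103180 = 0.8946

Update 2:
  P(E) = 0.7629 × 0.8946 + 0.1009 × 0.1054 = 0.68249034 + 0.01063486 = 0.69312520
  P(H|E) = 0.68249034 / 0.69312520 = 0.9847

Final posterior: 0.9847


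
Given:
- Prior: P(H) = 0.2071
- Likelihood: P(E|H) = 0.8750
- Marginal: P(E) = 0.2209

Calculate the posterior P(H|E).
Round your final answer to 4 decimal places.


Using Bayes' theorem:

P(H|E) = P(E|H) × P(H) / P(E)
       = 0.8750 × 0.2071 / 0.2209
       = 0.18121250 / 0.2209
       = 0.8203

The evidence strengthens our belief in H.
Prior: 0.2071 → Posterior: 0.8203


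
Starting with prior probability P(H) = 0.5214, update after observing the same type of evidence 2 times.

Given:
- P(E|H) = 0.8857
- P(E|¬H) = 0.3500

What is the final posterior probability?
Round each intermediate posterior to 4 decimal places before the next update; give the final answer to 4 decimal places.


Sequential Bayesian updating:

Initial prior: P(H) = 0.5214

Update 1:
  P(E) = 0.8857 × 0.5214 + 0.3500 × 0.4786 = 0.46180398 + 0.16751000 = 0.62931398
  P(H|E) = 0.46180398 / 0.62931398 = 0.7338

Update 2:
  P(E) = 0.8857 × 0.7338 + 0.3500 × 0.2662 = 0.64992666 + 0.09317000 = 0.74309666
  P(H|E) = 0.64992666 / 0.74309666 = 0.8746

Final posterior: 0.8746


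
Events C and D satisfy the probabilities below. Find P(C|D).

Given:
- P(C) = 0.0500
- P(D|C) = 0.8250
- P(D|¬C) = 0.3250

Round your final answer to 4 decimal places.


Bayes' theorem: P(C|D) = P(D|C) × P(C) / P(D)

Step 1: Calculate P(D) using law of total probability
P(D) = P(D|C)P(C) + P(D|¬C)P(¬C)
     = 0.8250 × 0.0500 + 0.3250 × 0.9500
     = 0.04125000 + 0.30875000
     = 0.35000000

Step 2: Apply Bayes' theorem
P(C|D) = P(D|C) × P(C) / P(D)
       = 0.04125000 / 0.35000000
       = 0.1179


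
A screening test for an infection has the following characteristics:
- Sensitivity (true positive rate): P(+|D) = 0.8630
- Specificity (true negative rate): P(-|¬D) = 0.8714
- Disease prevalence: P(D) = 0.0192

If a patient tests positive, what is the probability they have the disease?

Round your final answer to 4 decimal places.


Let D = has disease, + = positive test

Given:
- P(D) = 0.0192 (prevalence)
- P(+|D) = 0.8630 (sensitivity)
- P(-|¬D) = 0.8714 (specificity)
- P(+|¬D) = 0.1286 (false positive rate = 1 - specificity)

Step 1: Find P(+)
P(+) = P(+|D)P(D) + P(+|¬D)P(¬D)
     = 0.8630 × 0.0192 + 0.1286 × 0.9808
     = 0.01656960 + 0.12613088
     = 0.14270048

Step 2: Apply Bayes' theorem for P(D|+)
P(D|+) = P(+|D)P(D) / P(+)
       = 0.01656960 / 0.14270048
       = 0.1161


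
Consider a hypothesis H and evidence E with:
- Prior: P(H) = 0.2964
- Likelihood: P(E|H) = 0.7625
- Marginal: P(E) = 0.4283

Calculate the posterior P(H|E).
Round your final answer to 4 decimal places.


Using Bayes' theorem:

P(H|E) = P(E|H) × P(H) / P(E)
       = 0.7625 × 0.2964 / 0.4283
       = 0.22600500 / 0.4283
       = 0.5277

The evidence strengthens our belief in H.
Prior: 0.2964 → Posterior: 0.5277


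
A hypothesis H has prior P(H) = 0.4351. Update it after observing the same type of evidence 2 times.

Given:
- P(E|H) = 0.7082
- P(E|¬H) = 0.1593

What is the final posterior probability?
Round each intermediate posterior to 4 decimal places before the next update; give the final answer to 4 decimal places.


Sequential Bayesian updating:

Initial prior: P(H) = 0.4351

Update 1:
  P(E) = 0.7082 × 0.4351 + 0.1593 × 0.5649 = 0.30813782 + 0.08998857 = 0.39812639
  P(H|E) = 0.30813782 / 0.39812639 = 0.7740

Update 2:
  P(E) = 0.7082 × 0.7740 + 0.1593 × 0.2260 = 0.54814680 + 0.03600180 = 0.58414860
  P(H|E) = 0.54814680 / 0.58414860 = 0.9384

Final posterior: 0.9384


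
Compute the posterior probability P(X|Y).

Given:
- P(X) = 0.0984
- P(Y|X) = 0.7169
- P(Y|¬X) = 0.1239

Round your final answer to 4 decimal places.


Bayes' theorem: P(X|Y) = P(Y|X) × P(X) / P(Y)

Step 1: Calculate P(Y) using law of total probability
P(Y) = P(Y|X)P(X) + P(Y|¬X)P(¬X)
     = 0.7169 × 0.0984 + 0.1239 × 0.9016
     = 0.07054296 + 0.11170824
     = 0.18225120

Step 2: Apply Bayes' theorem
P(X|Y) = P(Y|X) × P(X) / P(Y)
       = 0.07054296 / 0.18225120
       = 0.3871


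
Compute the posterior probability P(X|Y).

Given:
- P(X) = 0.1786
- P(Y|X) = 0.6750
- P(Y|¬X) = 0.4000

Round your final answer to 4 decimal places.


Bayes' theorem: P(X|Y) = P(Y|X) × P(X) / P(Y)

Step 1: Calculate P(Y) using law of total probability
P(Y) = P(Y|X)P(X) + P(Y|¬X)P(¬X)
     = 0.6750 × 0.1786 + 0.4000 × 0.8214
     = 0.12055500 + 0.32856000
     = 0.44911500

Step 2: Apply Bayes' theorem
P(X|Y) = P(Y|X) × P(X) / P(Y)
       = 0.12055500 / 0.44911500
       = 0.2684


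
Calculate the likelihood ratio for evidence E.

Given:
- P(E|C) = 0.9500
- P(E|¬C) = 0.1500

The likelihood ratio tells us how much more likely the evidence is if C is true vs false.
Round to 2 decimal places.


Likelihood Ratio (LR) = P(E|C) / P(E|¬C)

LR = 0.9500 / 0.1500
   = 6.33

The evidence is 6.33 times more likely if C is true than if C is false.
Because LR exceeds 1, E is evidence for C.


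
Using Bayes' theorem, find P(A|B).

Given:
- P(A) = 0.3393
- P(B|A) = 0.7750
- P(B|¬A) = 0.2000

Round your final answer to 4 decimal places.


Bayes' theorem: P(A|B) = P(B|A) × P(A) / P(B)

Step 1: Calculate P(B) using law of total probability
P(B) = P(B|A)P(A) + P(B|¬A)P(¬A)
     = 0.7750 × 0.3393 + 0.2000 × 0.6607
     = 0.26295750 + 0.13214000
     = 0.39509750

Step 2: Apply Bayes' theorem
P(A|B) = P(B|A) × P(A) / P(B)
       = 0.26295750 / 0.39509750
       = 0.6656


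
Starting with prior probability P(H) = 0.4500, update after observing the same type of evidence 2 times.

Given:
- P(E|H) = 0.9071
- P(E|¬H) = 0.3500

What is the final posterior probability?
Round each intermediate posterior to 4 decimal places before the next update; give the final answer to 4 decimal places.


Sequential Bayesian updating:

Initial prior: P(H) = 0.4500

Update 1:
  P(E) = 0.9071 × 0.4500 + 0.3500 × 0.5500 = 0.40819500 + 0.19250000 = 0.60069500
  P(H|E) = 0.40819500 / 0.60069500 = 0.6795

Update 2:
  P(E) = 0.9071 × 0.6795 + 0.3500 × 0.3205 = 0.61637445 + 0.11217500 = 0.72854945
  P(H|E) = 0.61637445 / 0.72854945 = 0.8460

Final posterior: 0.8460


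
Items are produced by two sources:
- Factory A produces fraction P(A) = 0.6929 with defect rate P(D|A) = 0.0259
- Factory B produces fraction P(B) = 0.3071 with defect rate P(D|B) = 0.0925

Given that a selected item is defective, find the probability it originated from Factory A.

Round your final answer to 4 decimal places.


Let A = from Factory A, D = defective

Given:
- P(A) = 0.6929, P(B) = 0.3071
- P(D|A) = 0.0259, P(D|B) = 0.0925

Step 1: Find P(D)
P(D) = P(D|A)P(A) + P(D|B)P(B)
     = 0.0259 × 0.6929 + 0.0925 × 0.3071
     = 0.01794611 + 0.02840675
     = 0.04635286

Step 2: Apply Bayes' theorem
P(A|D) = P(D|A)P(A) / P(D)
       = 0.01794611 / 0.04635286
       = 0.3872


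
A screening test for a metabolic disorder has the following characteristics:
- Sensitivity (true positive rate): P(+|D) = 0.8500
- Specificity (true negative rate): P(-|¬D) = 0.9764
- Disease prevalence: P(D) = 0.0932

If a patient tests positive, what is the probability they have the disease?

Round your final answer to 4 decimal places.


Let D = has disease, + = positive test

Given:
- P(D) = 0.0932 (prevalence)
- P(+|D) = 0.8500 (sensitivity)
- P(-|¬D) = 0.9764 (specificity)
- P(+|¬D) = 0.0236 (false positive rate = 1 - specificity)

Step 1: Find P(+)
P(+) = P(+|D)P(D) + P(+|¬D)P(¬D)
     = 0.8500 × 0.0932 + 0.0236 × 0.9068
     = 0.07922000 + 0.02140048
     = 0.10062048

Step 2: Apply Bayes' theorem for P(D|+)
P(D|+) = P(+|D)P(D) / P(+)
       = 0.07922000 / 0.10062048
       = 0.7873


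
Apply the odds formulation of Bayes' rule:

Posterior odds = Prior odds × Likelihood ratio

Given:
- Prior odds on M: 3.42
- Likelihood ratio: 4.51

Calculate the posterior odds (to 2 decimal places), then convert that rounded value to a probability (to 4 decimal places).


Step 1: Calculate posterior odds
Posterior odds = Prior odds × LR
               = 3.42 × 4.51
               = 15.42

Step 2: Convert to probability
P(M|E) = Posterior odds / (1 + Posterior odds)
       = 15.42 / (1 + 15.42)
       = 15.42 / 16.42
       = 0.9391

The evidence increased P(M) from 0.7738 to 0.9391.


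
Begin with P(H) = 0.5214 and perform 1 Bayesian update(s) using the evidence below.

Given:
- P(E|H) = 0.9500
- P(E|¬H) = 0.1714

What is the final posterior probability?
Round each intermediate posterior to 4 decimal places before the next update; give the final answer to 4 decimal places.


Sequential Bayesian updating:

Initial prior: P(H) = 0.5214

Update 1:
  P(E) = 0.9500 × 0.5214 + 0.1714 × 0.4786 = 0.49533000 + 0.08203204 = 0.57736204
  P(H|E) = 0.49533000 / 0.57736204 = 0.8579

Final posterior: 0.8579


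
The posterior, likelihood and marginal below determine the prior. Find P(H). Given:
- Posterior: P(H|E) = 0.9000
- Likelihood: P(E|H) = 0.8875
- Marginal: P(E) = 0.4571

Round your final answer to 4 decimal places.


From Bayes' theorem: P(H|E) = P(E|H) × P(H) / P(E)

Rearranging for P(H):
P(H) = P(H|E) × P(E) / P(E|H)
     = 0.9000 × 0.4571 / 0.8875
     = 0.41139000 / 0.8875
     = 0.4635


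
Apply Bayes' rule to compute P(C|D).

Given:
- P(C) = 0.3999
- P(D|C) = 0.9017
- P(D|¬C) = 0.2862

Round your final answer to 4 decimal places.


Bayes' theorem: P(C|D) = P(D|C) × P(C) / P(D)

Step 1: Calculate P(D) using law of total probability
P(D) = P(D|C)P(C) + P(D|¬C)P(¬C)
     = 0.9017 × 0.3999 + 0.2862 × 0.6001
     = 0.36058983 + 0.17174862
     = 0.53233845

Step 2: Apply Bayes' theorem
P(C|D) = P(D|C) × P(C) / P(D)
       = 0.36058983 / 0.53233845
       = 0.6774


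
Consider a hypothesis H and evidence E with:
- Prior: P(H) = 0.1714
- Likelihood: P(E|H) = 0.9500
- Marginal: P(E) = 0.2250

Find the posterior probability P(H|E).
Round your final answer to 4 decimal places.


Using Bayes' theorem:

P(H|E) = P(E|H) × P(H) / P(E)
       = 0.9500 × 0.1714 / 0.2250
       = 0.16283000 / 0.2250
       = 0.7237

The evidence strengthens our belief in H.
Prior: 0.1714 → Posterior: 0.7237


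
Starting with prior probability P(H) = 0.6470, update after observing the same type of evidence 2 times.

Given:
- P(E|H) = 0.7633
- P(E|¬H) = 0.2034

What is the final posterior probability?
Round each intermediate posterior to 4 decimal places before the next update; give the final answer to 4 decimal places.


Sequential Bayesian updating:

Initial prior: P(H) = 0.6470

Update 1:
  P(E) = 0.7633 × 0.6470 + 0.2034 × 0.3530 = 0.49385510 + 0.07180020 = 0.56565530
  P(H|E) = 0.49385510 / 0.56565530 = 0.8731

Update 2:
  P(E) = 0.7633 × 0.8731 + 0.2034 × 0.1269 = 0.66643723 + 0.02581146 = 0.69224869
  P(H|E) = 0.66643723 / 0.69224869 = 0.9627

Final posterior: 0.9627


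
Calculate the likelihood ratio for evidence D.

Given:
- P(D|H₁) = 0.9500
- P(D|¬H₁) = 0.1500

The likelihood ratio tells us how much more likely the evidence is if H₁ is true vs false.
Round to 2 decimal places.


Likelihood Ratio (LR) = P(D|H₁) / P(D|¬H₁)

LR = 0.9500 / 0.1500
   = 6.33

The evidence is 6.33 times more likely if H₁ is true than if H₁ is false.
LR > 1, so observing D raises the odds in favor of H₁.


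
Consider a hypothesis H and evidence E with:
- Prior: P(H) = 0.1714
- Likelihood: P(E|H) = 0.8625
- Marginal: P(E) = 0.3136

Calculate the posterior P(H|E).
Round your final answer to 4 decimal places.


Using Bayes' theorem:

P(H|E) = P(E|H) × P(H) / P(E)
       = 0.8625 × 0.1714 / 0.3136
       = 0.14783250 / 0.3136
       = 0.4714

The evidence strengthens our belief in H.
Prior: 0.1714 → Posterior: 0.4714


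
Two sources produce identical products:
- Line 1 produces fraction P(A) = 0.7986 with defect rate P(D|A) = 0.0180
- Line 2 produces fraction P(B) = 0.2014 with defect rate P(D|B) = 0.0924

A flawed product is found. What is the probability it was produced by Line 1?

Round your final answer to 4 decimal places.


Let A = from Line 1, D = flawed

Given:
- P(A) = 0.7986, P(B) = 0.2014
- P(D|A) = 0.0180, P(D|B) = 0.0924

Step 1: Find P(D)
P(D) = P(D|A)P(A) + P(D|B)P(B)
     = 0.0180 × 0.7986 + 0.0924 × 0.2014
     = 0.01437480 + 0.01860936
     = 0.03298416

Step 2: Apply Bayes' theorem
P(A|D) = P(D|A)P(A) / P(D)
       = 0.01437480 / 0.03298416
       = 0.4358


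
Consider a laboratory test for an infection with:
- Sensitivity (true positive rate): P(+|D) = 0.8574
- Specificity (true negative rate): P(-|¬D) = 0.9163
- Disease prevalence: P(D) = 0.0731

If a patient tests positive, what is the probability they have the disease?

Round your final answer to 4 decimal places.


Let D = has disease, + = positive test

Given:
- P(D) = 0.0731 (prevalence)
- P(+|D) = 0.8574 (sensitivity)
- P(-|¬D) = 0.9163 (specificity)
- P(+|¬D) = 0.0837 (false positive rate = 1 - specificity)

Step 1: Find P(+)
P(+) = P(+|D)P(D) + P(+|¬D)P(¬D)
     = 0.8574 × 0.0731 + 0.0837 × 0.9269
     = 0.06267594 + 0.07758153
     = 0.14025747

Step 2: Apply Bayes' theorem for P(D|+)
P(D|+) = P(+|D)P(D) / P(+)
       = 0.06267594 / 0.14025747
       = 0.4469


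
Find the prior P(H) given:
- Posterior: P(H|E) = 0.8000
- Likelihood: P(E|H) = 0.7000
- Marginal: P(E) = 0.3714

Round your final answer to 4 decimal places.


From Bayes' theorem: P(H|E) = P(E|H) × P(H) / P(E)

Rearranging for P(H):
P(H) = P(H|E) × P(E) / P(E|H)
     = 0.8000 × 0.3714 / 0.7000
     = 0.29712000 / 0.7000
     = 0.4245


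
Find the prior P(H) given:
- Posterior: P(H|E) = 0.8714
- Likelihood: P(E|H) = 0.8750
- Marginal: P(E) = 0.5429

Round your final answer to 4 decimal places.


From Bayes' theorem: P(H|E) = P(E|H) × P(H) / P(E)

Rearranging for P(H):
P(H) = P(H|E) × P(E) / P(E|H)
     = 0.8714 × 0.5429 / 0.8750
     = 0.47308306 / 0.8750
     = 0.5407


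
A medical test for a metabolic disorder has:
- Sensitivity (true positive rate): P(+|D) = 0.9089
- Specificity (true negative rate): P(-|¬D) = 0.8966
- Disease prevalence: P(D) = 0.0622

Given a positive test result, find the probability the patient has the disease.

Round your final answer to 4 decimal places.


Let D = has disease, + = positive test

Given:
- P(D) = 0.0622 (prevalence)
- P(+|D) = 0.9089 (sensitivity)
- P(-|¬D) = 0.8966 (specificity)
- P(+|¬D) = 0.1034 (false positive rate = 1 - specificity)

Step 1: Find P(+)
P(+) = P(+|D)P(D) + P(+|¬D)P(¬D)
     = 0.9089 × 0.0622 + 0.1034 × 0.9378
     = 0.05653358 + 0.09696852
     = 0.15350210

Step 2: Apply Bayes' theorem for P(D|+)
P(D|+) = P(+|D)P(D) / P(+)
       = 0.05653358 / 0.15350210
       = 0.3683
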